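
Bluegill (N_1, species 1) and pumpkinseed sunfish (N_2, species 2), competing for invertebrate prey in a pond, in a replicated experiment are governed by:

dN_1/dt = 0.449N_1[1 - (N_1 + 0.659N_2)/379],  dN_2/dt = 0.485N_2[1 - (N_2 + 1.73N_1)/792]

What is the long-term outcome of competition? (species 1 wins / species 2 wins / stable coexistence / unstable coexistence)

Compare the nullcline intercepts: K1/α12 = 379/0.659 = 575 < K2 = 792; K2/α21 = 792/1.73 = 458 > K1 = 379.
Since the inequalities point opposite ways, species 2 can invade but species 1 cannot.

species 2 excludes species 1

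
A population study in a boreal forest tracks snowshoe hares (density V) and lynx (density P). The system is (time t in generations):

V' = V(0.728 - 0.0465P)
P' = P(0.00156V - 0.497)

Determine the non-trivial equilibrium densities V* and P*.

Set dP/dt = 0 with P > 0: 0.00156V - 0.497 = 0, so V* = 0.497/0.00156 = 319.
Set dV/dt = 0 with V > 0: 0.728 - 0.0465P = 0, so P* = 0.728/0.0465 = 15.7.

V* ≈ 319, P* ≈ 15.7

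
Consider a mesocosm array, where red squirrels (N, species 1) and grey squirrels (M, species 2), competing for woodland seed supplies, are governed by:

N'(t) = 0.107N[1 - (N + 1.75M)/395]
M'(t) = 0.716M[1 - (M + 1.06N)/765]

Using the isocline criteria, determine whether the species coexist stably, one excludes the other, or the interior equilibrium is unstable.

Compare the nullcline intercepts: K1/α12 = 395/1.75 = 226 < K2 = 765; K2/α21 = 765/1.06 = 722 > K1 = 395.
Since the inequalities point opposite ways, species 2 can invade but species 1 cannot.

species 2 excludes species 1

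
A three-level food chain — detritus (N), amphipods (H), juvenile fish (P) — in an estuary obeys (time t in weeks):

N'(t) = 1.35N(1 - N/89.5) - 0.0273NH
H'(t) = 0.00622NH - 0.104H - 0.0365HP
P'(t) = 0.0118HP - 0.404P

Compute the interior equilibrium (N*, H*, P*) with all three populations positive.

From dP/dt = 0: 0.0118H* = 0.404, so H* = 34.2.
From dN/dt = 0: 1.35(1 - N*/89.5) = 0.0273·34.2, giving N* = 89.5·(1 - 0.692) = 27.5.
From dH/dt = 0: 0.00622·27.5 - 0.104 = 0.0365P*, so P* = 0.0673/0.0365 = 1.84.

N* ≈ 27.5, H* ≈ 34.2, P* ≈ 1.84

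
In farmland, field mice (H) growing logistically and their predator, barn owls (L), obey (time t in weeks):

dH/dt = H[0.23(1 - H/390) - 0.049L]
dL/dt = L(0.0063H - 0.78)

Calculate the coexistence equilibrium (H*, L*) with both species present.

From dL/dt = 0 with L > 0: 0.0063H* = 0.78, so H* = 124.
Substitute into dH/dt = 0: 0.23(1 - 124/390) = 0.049L*.
The bracket is 0.683, giving L* = 0.157/0.049 = 3.2.

H* ≈ 124, L* ≈ 3.2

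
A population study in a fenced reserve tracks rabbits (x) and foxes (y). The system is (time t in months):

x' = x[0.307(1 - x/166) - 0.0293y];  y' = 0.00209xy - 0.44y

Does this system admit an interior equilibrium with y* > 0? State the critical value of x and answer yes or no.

Threshold x = 211; K < 211, so no, the predator goes extinct.

The predator equation gives dy/dt > 0 only when x > 0.44/0.00209 = 211.
Without the predator, x → K = 166. Since 166 < 211, the predator cannot invade.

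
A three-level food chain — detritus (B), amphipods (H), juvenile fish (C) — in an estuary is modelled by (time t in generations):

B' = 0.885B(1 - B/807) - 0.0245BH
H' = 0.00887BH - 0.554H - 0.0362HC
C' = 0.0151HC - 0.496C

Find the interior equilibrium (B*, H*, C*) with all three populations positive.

B* ≈ 73.2, H* ≈ 32.8, C* ≈ 2.62

From dC/dt = 0: 0.0151H* = 0.496, so H* = 32.8.
From dB/dt = 0: 0.885(1 - B*/807) = 0.0245·32.8, giving B* = 807·(1 - 0.909) = 73.2.
From dH/dt = 0: 0.00887·73.2 - 0.554 = 0.0362C*, so C* = 0.0949/0.0362 = 2.62.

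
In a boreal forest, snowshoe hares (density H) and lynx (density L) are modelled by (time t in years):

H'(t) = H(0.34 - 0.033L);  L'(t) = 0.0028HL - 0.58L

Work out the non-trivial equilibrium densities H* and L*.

H* ≈ 207, L* ≈ 10.3

Set dL/dt = 0 with L > 0: 0.0028H - 0.58 = 0, so H* = 0.58/0.0028 = 207.
Set dH/dt = 0 with H > 0: 0.34 - 0.033L = 0, so L* = 0.34/0.033 = 10.3.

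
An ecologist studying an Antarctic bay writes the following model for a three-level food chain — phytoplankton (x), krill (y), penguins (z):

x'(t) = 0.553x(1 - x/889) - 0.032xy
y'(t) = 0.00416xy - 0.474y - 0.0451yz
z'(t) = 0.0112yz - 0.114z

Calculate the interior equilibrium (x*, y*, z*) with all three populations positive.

From dz/dt = 0: 0.0112y* = 0.114, so y* = 10.2.
From dx/dt = 0: 0.553(1 - x*/889) = 0.032·10.2, giving x* = 889·(1 - 0.589) = 365.
From dy/dt = 0: 0.00416·365 - 0.474 = 0.0451z*, so z* = 1.05/0.0451 = 23.2.

x* ≈ 365, y* ≈ 10.2, z* ≈ 23.2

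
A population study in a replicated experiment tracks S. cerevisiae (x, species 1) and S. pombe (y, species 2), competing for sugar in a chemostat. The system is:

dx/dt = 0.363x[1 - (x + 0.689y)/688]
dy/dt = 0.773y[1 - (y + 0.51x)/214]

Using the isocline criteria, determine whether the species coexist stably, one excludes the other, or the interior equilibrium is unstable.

species 1 excludes species 2

Compare the nullcline intercepts: K1/α12 = 688/0.689 = 999 > K2 = 214; K2/α21 = 214/0.51 = 420 < K1 = 688.
Since the inequalities point opposite ways, species 1 can invade but species 2 cannot.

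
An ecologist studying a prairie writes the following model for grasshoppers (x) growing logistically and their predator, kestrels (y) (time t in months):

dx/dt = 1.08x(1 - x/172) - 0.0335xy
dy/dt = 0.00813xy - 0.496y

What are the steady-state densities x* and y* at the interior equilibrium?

From dy/dt = 0 with y > 0: 0.00813x* = 0.496, so x* = 61.
Substitute into dx/dt = 0: 1.08(1 - 61/172) = 0.0335y*.
The bracket is 0.645, giving y* = 0.697/0.0335 = 20.8.

x* ≈ 61, y* ≈ 20.8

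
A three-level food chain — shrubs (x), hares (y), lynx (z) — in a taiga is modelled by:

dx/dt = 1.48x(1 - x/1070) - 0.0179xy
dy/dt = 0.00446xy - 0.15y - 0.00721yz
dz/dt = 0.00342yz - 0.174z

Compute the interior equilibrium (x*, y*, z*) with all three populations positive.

x* ≈ 412, y* ≈ 50.9, z* ≈ 234

From dz/dt = 0: 0.00342y* = 0.174, so y* = 50.9.
From dx/dt = 0: 1.48(1 - x*/1070) = 0.0179·50.9, giving x* = 1070·(1 - 0.615) = 412.
From dy/dt = 0: 0.00446·412 - 0.15 = 0.00721z*, so z* = 1.69/0.00721 = 234.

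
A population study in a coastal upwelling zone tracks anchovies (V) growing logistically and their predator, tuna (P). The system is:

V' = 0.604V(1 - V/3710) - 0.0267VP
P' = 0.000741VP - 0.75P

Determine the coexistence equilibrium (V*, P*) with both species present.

V* ≈ 1010, P* ≈ 16.5

From dP/dt = 0 with P > 0: 0.000741V* = 0.75, so V* = 1010.
Substitute into dV/dt = 0: 0.604(1 - 1010/3710) = 0.0267P*.
The bracket is 0.727, giving P* = 0.439/0.0267 = 16.5.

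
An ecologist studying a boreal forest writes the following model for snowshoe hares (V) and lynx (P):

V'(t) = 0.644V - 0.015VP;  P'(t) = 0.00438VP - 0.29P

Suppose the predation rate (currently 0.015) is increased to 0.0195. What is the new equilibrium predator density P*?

At the interior fixed point, setting dV/dt = 0 with V > 0 fixes P* = (prey growth rate)/(VP coefficient) — independent of the other coefficients.
With the change, P* = 0.644/0.0195 = 33; it falls from 42.9.

P* ≈ 33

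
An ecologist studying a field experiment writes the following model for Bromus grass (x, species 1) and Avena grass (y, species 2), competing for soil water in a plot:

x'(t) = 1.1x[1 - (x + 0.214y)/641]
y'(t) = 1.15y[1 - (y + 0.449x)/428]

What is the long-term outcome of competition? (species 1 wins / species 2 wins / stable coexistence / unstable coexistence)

stable coexistence

Compare the nullcline intercepts: K1/α12 = 641/0.214 = 3000 > K2 = 428; K2/α21 = 428/0.449 = 953 > K1 = 641.
Since both inequalities hold, each species can invade when rare, so the interior equilibrium is stable.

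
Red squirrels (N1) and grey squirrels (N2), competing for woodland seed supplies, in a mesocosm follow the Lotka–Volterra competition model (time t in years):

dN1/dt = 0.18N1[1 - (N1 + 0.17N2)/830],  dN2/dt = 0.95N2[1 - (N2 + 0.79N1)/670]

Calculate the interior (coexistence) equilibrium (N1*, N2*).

Setting both brackets to zero gives the nullclines N1 + 0.17N2 = 830 and 0.79N1 + N2 = 670.
Substituting N2 = 670 - 0.79N1 into the first: N1(1 - 0.17·0.79) = 830 - 0.17·670.
So N1* = 716/0.866 = 827, and then N2* = 670 - 0.79·827 = 16.5.

N1* ≈ 827, N2* ≈ 16.5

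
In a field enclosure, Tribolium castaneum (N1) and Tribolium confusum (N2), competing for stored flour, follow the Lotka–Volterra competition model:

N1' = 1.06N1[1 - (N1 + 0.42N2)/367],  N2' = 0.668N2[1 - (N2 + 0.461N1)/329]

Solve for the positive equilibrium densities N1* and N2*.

Setting both brackets to zero gives the nullclines N1 + 0.42N2 = 367 and 0.461N1 + N2 = 329.
Substituting N2 = 329 - 0.461N1 into the first: N1(1 - 0.42·0.461) = 367 - 0.42·329.
So N1* = 229/0.806 = 284, and then N2* = 329 - 0.461·284 = 198.

N1* ≈ 284, N2* ≈ 198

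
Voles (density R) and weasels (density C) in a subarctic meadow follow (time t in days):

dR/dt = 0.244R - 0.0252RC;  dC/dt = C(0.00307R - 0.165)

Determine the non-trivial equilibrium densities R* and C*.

Set dC/dt = 0 with C > 0: 0.00307R - 0.165 = 0, so R* = 0.165/0.00307 = 53.7.
Set dR/dt = 0 with R > 0: 0.244 - 0.0252C = 0, so C* = 0.244/0.0252 = 9.68.

R* ≈ 53.7, C* ≈ 9.68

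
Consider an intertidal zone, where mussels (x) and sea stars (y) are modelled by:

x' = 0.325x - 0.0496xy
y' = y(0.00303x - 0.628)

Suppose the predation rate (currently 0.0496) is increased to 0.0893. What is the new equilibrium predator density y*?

y* ≈ 3.64

At the interior fixed point, setting dx/dt = 0 with x > 0 fixes y* = (prey growth rate)/(xy coefficient) — independent of the other coefficients.
With the change, y* = 0.325/0.0893 = 3.64; it falls from 6.55.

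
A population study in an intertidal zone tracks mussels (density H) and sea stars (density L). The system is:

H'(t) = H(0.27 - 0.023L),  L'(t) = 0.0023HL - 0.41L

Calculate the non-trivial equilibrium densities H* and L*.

H* ≈ 178, L* ≈ 11.7

Set dL/dt = 0 with L > 0: 0.0023H - 0.41 = 0, so H* = 0.41/0.0023 = 178.
Set dH/dt = 0 with H > 0: 0.27 - 0.023L = 0, so L* = 0.27/0.023 = 11.7.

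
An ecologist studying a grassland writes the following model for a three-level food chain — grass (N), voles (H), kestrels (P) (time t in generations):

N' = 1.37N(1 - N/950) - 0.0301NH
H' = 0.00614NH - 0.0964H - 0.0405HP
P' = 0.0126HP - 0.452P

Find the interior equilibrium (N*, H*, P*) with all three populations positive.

N* ≈ 201, H* ≈ 35.9, P* ≈ 28.1

From dP/dt = 0: 0.0126H* = 0.452, so H* = 35.9.
From dN/dt = 0: 1.37(1 - N*/950) = 0.0301·35.9, giving N* = 950·(1 - 0.788) = 201.
From dH/dt = 0: 0.00614·201 - 0.0964 = 0.0405P*, so P* = 1.14/0.0405 = 28.1.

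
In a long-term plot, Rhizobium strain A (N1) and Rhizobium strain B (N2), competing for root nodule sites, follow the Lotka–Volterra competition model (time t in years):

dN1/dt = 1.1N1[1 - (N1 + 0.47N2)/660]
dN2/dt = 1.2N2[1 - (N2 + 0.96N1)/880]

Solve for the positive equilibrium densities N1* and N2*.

N1* ≈ 449, N2* ≈ 449

Setting both brackets to zero gives the nullclines N1 + 0.47N2 = 660 and 0.96N1 + N2 = 880.
Substituting N2 = 880 - 0.96N1 into the first: N1(1 - 0.47·0.96) = 660 - 0.47·880.
So N1* = 246/0.549 = 449, and then N2* = 880 - 0.96·449 = 449.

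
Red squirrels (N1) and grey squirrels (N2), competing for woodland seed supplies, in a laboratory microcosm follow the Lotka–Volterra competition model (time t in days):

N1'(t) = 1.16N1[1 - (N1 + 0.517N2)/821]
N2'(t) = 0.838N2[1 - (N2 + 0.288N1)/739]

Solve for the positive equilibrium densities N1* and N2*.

N1* ≈ 516, N2* ≈ 590

Setting both brackets to zero gives the nullclines N1 + 0.517N2 = 821 and 0.288N1 + N2 = 739.
Substituting N2 = 739 - 0.288N1 into the first: N1(1 - 0.517·0.288) = 821 - 0.517·739.
So N1* = 439/0.851 = 516, and then N2* = 739 - 0.288·516 = 590.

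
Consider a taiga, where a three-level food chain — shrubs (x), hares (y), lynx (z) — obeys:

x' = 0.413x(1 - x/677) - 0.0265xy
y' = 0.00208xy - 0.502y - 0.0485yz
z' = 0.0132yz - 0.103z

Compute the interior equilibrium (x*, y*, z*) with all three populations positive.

x* ≈ 338, y* ≈ 7.8, z* ≈ 4.15

From dz/dt = 0: 0.0132y* = 0.103, so y* = 7.8.
From dx/dt = 0: 0.413(1 - x*/677) = 0.0265·7.8, giving x* = 677·(1 - 0.501) = 338.
From dy/dt = 0: 0.00208·338 - 0.502 = 0.0485z*, so z* = 0.201/0.0485 = 4.15.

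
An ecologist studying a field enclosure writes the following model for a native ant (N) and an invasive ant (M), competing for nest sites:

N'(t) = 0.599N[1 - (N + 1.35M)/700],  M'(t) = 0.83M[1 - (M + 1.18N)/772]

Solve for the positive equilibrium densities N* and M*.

Setting both brackets to zero gives the nullclines N + 1.35M = 700 and 1.18N + M = 772.
Substituting M = 772 - 1.18N into the first: N(1 - 1.35·1.18) = 700 - 1.35·772.
So N* = -342/-0.593 = 577, and then M* = 772 - 1.18·577 = 91.1.

N* ≈ 577, M* ≈ 91.1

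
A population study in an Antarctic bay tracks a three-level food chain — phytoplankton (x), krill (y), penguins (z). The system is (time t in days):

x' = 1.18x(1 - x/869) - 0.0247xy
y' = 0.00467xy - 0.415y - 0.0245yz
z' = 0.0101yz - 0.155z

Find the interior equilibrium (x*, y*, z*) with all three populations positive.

From dz/dt = 0: 0.0101y* = 0.155, so y* = 15.3.
From dx/dt = 0: 1.18(1 - x*/869) = 0.0247·15.3, giving x* = 869·(1 - 0.321) = 590.
From dy/dt = 0: 0.00467·590 - 0.415 = 0.0245z*, so z* = 2.34/0.0245 = 95.5.

x* ≈ 590, y* ≈ 15.3, z* ≈ 95.5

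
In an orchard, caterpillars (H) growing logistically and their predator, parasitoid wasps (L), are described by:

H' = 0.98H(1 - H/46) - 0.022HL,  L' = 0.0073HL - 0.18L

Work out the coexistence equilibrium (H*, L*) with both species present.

H* ≈ 24.7, L* ≈ 20.7

From dL/dt = 0 with L > 0: 0.0073H* = 0.18, so H* = 24.7.
Substitute into dH/dt = 0: 0.98(1 - 24.7/46) = 0.022L*.
The bracket is 0.464, giving L* = 0.455/0.022 = 20.7.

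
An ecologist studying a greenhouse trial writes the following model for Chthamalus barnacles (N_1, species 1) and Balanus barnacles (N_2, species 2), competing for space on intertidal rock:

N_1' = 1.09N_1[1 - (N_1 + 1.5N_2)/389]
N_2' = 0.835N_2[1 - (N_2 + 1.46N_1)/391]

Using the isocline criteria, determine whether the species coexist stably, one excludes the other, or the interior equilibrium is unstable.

Compare the nullcline intercepts: K1/α12 = 389/1.5 = 259 < K2 = 391; K2/α21 = 391/1.46 = 268 < K1 = 389.
Since both are reversed, neither can invade when rare; the interior point is a saddle.

unstable coexistence (outcome depends on initial conditions)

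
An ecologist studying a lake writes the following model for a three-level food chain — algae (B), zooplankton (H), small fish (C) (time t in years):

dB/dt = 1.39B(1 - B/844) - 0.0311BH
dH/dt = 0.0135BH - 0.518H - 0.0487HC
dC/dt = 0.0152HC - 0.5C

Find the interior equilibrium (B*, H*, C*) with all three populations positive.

B* ≈ 223, H* ≈ 32.9, C* ≈ 51.1

From dC/dt = 0: 0.0152H* = 0.5, so H* = 32.9.
From dB/dt = 0: 1.39(1 - B*/844) = 0.0311·32.9, giving B* = 844·(1 - 0.736) = 223.
From dH/dt = 0: 0.0135·223 - 0.518 = 0.0487C*, so C* = 2.49/0.0487 = 51.1.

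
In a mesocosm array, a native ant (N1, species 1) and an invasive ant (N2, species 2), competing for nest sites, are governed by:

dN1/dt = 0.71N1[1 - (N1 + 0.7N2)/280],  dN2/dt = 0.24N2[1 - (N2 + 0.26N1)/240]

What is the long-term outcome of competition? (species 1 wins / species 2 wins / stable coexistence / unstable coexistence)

stable coexistence

Compare the nullcline intercepts: K1/α12 = 280/0.7 = 400 > K2 = 240; K2/α21 = 240/0.26 = 923 > K1 = 280.
Since both inequalities hold, each species can invade when rare, so the interior equilibrium is stable.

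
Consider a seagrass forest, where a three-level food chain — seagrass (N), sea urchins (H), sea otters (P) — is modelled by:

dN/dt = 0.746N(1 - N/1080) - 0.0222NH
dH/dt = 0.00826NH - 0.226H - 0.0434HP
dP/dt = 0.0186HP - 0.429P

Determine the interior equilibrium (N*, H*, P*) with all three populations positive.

N* ≈ 339, H* ≈ 23.1, P* ≈ 59.3

From dP/dt = 0: 0.0186H* = 0.429, so H* = 23.1.
From dN/dt = 0: 0.746(1 - N*/1080) = 0.0222·23.1, giving N* = 1080·(1 - 0.686) = 339.
From dH/dt = 0: 0.00826·339 - 0.226 = 0.0434P*, so P* = 2.57/0.0434 = 59.3.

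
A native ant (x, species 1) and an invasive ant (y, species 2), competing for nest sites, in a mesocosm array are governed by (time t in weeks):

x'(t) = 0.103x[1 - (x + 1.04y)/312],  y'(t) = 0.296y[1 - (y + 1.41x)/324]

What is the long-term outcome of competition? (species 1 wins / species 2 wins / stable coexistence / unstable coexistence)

unstable coexistence (outcome depends on initial conditions)

Compare the nullcline intercepts: K1/α12 = 312/1.04 = 300 < K2 = 324; K2/α21 = 324/1.41 = 230 < K1 = 312.
Since both are reversed, neither can invade when rare; the interior point is a saddle.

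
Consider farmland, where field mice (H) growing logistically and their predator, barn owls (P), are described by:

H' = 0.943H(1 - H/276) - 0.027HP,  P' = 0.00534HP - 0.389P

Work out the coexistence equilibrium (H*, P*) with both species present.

H* ≈ 72.8, P* ≈ 25.7

From dP/dt = 0 with P > 0: 0.00534H* = 0.389, so H* = 72.8.
Substitute into dH/dt = 0: 0.943(1 - 72.8/276) = 0.027P*.
The bracket is 0.736, giving P* = 0.694/0.027 = 25.7.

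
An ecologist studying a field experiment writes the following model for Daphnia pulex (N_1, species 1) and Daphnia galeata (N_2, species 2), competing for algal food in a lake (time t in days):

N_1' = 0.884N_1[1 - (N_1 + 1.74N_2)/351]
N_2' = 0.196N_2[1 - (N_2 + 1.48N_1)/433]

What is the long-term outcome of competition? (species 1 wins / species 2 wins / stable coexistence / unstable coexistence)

unstable coexistence (outcome depends on initial conditions)

Compare the nullcline intercepts: K1/α12 = 351/1.74 = 202 < K2 = 433; K2/α21 = 433/1.48 = 293 < K1 = 351.
Since both are reversed, neither can invade when rare; the interior point is a saddle.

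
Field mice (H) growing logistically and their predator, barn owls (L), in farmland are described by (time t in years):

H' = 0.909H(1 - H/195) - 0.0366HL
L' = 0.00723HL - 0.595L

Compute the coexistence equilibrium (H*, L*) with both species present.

H* ≈ 82.3, L* ≈ 14.4

From dL/dt = 0 with L > 0: 0.00723H* = 0.595, so H* = 82.3.
Substitute into dH/dt = 0: 0.909(1 - 82.3/195) = 0.0366L*.
The bracket is 0.578, giving L* = 0.525/0.0366 = 14.4.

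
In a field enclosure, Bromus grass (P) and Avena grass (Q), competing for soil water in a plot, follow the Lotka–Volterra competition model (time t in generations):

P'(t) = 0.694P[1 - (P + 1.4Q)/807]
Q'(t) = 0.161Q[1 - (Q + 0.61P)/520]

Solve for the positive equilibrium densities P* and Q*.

Setting both brackets to zero gives the nullclines P + 1.4Q = 807 and 0.61P + Q = 520.
Substituting Q = 520 - 0.61P into the first: P(1 - 1.4·0.61) = 807 - 1.4·520.
So P* = 79/0.146 = 541, and then Q* = 520 - 0.61·541 = 190.

P* ≈ 541, Q* ≈ 190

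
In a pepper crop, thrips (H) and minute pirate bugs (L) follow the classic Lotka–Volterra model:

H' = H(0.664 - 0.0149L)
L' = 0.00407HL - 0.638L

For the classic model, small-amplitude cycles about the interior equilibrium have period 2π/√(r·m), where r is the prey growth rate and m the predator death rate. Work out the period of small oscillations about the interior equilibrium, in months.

Here r = 0.664 and m = 0.638, so r·m = 0.424.
ω = √0.424 = 0.651 per month, hence T = 2π/ω ≈ 9.65 months.

T ≈ 9.65 months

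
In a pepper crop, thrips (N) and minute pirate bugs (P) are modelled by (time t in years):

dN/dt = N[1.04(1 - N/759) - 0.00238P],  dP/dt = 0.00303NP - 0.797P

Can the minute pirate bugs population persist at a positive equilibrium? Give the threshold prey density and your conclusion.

The predator equation gives dP/dt > 0 only when N > 0.797/0.00303 = 263.
Without the predator, N → K = 759. Since 759 > 263, the predator can invade and persist.

Threshold N = 263; K > 263, so yes, the predator persists.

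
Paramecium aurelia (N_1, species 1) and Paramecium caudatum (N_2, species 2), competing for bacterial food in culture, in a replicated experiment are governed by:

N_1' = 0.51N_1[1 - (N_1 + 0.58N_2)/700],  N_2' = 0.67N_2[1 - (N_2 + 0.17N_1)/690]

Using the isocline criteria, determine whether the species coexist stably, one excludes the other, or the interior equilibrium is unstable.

stable coexistence

Compare the nullcline intercepts: K1/α12 = 700/0.58 = 1210 > K2 = 690; K2/α21 = 690/0.17 = 4060 > K1 = 700.
Since both inequalities hold, each species can invade when rare, so the interior equilibrium is stable.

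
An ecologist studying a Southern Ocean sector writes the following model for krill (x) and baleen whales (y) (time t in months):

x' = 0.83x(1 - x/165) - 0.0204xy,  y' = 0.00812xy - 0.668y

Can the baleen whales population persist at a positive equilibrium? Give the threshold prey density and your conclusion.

Threshold x = 82.3; K > 82.3, so yes, the predator persists.

The predator equation gives dy/dt > 0 only when x > 0.668/0.00812 = 82.3.
Without the predator, x → K = 165. Since 165 > 82.3, the predator can invade and persist.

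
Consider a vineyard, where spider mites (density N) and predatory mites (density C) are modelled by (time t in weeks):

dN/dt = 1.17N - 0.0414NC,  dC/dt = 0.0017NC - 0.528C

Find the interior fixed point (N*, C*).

Set dC/dt = 0 with C > 0: 0.0017N - 0.528 = 0, so N* = 0.528/0.0017 = 311.
Set dN/dt = 0 with N > 0: 1.17 - 0.0414C = 0, so C* = 1.17/0.0414 = 28.3.

N* ≈ 311, C* ≈ 28.3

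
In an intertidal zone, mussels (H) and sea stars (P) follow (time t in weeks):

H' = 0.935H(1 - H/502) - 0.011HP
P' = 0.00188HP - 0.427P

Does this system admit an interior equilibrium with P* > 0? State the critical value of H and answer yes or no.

The predator equation gives dP/dt > 0 only when H > 0.427/0.00188 = 227.
Without the predator, H → K = 502. Since 502 > 227, the predator can invade and persist.

Threshold H = 227; K > 227, so yes, the predator persists.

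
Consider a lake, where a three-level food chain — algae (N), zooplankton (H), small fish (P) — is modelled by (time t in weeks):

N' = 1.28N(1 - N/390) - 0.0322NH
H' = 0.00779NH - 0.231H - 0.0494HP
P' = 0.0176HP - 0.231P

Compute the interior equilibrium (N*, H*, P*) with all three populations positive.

From dP/dt = 0: 0.0176H* = 0.231, so H* = 13.1.
From dN/dt = 0: 1.28(1 - N*/390) = 0.0322·13.1, giving N* = 390·(1 - 0.33) = 261.
From dH/dt = 0: 0.00779·261 - 0.231 = 0.0494P*, so P* = 1.8/0.0494 = 36.5.

N* ≈ 261, H* ≈ 13.1, P* ≈ 36.5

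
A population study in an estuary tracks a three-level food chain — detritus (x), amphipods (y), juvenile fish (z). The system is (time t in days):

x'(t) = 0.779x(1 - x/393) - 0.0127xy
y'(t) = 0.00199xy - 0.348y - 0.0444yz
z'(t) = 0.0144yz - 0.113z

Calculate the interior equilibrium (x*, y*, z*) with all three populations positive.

x* ≈ 343, y* ≈ 7.85, z* ≈ 7.52

From dz/dt = 0: 0.0144y* = 0.113, so y* = 7.85.
From dx/dt = 0: 0.779(1 - x*/393) = 0.0127·7.85, giving x* = 393·(1 - 0.128) = 343.
From dy/dt = 0: 0.00199·343 - 0.348 = 0.0444z*, so z* = 0.334/0.0444 = 7.52.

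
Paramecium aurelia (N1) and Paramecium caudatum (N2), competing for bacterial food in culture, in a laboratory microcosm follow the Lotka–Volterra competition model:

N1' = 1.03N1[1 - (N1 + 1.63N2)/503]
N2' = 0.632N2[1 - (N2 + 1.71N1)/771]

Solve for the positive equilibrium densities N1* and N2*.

N1* ≈ 422, N2* ≈ 49.9

Setting both brackets to zero gives the nullclines N1 + 1.63N2 = 503 and 1.71N1 + N2 = 771.
Substituting N2 = 771 - 1.71N1 into the first: N1(1 - 1.63·1.71) = 503 - 1.63·771.
So N1* = -754/-1.79 = 422, and then N2* = 771 - 1.71·422 = 49.9.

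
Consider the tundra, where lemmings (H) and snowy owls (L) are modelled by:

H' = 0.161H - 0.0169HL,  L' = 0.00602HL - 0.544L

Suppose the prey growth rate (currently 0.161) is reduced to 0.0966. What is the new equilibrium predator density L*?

L* ≈ 5.72

At the interior fixed point, setting dH/dt = 0 with H > 0 fixes L* = (prey growth rate)/(HL coefficient) — independent of the other coefficients.
With the change, L* = 0.0966/0.0169 = 5.72; it falls from 9.53.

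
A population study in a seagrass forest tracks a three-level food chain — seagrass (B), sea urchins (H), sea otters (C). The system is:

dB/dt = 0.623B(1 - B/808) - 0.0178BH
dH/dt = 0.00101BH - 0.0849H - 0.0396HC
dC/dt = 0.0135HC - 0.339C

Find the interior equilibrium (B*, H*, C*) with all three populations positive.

B* ≈ 228, H* ≈ 25.1, C* ≈ 3.68

From dC/dt = 0: 0.0135H* = 0.339, so H* = 25.1.
From dB/dt = 0: 0.623(1 - B*/808) = 0.0178·25.1, giving B* = 808·(1 - 0.717) = 228.
From dH/dt = 0: 0.00101·228 - 0.0849 = 0.0396C*, so C* = 0.146/0.0396 = 3.68.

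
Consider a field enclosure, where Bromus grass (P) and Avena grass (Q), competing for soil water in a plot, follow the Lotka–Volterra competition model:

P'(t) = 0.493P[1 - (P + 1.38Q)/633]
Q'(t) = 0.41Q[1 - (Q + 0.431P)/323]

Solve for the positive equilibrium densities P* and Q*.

P* ≈ 462, Q* ≈ 124

Setting both brackets to zero gives the nullclines P + 1.38Q = 633 and 0.431P + Q = 323.
Substituting Q = 323 - 0.431P into the first: P(1 - 1.38·0.431) = 633 - 1.38·323.
So P* = 187/0.405 = 462, and then Q* = 323 - 0.431·462 = 124.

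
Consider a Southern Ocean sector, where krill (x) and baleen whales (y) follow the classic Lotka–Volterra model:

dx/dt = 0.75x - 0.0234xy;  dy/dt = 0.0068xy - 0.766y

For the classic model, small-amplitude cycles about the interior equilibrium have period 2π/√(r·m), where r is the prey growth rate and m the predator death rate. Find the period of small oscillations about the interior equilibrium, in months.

Here r = 0.75 and m = 0.766, so r·m = 0.575.
ω = √0.575 = 0.758 per month, hence T = 2π/ω ≈ 8.29 months.

T ≈ 8.29 months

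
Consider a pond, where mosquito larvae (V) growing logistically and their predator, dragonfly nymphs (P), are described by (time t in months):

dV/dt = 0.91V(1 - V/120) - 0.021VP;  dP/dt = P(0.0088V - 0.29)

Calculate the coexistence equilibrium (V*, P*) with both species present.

From dP/dt = 0 with P > 0: 0.0088V* = 0.29, so V* = 33.
Substitute into dV/dt = 0: 0.91(1 - 33/120) = 0.021P*.
The bracket is 0.725, giving P* = 0.66/0.021 = 31.4.

V* ≈ 33, P* ≈ 31.4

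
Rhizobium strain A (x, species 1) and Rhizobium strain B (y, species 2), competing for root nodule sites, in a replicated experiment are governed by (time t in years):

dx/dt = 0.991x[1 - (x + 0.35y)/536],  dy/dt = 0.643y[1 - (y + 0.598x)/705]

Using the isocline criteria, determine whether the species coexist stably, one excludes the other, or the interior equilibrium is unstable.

stable coexistence

Compare the nullcline intercepts: K1/α12 = 536/0.35 = 1530 > K2 = 705; K2/α21 = 705/0.598 = 1180 > K1 = 536.
Since both inequalities hold, each species can invade when rare, so the interior equilibrium is stable.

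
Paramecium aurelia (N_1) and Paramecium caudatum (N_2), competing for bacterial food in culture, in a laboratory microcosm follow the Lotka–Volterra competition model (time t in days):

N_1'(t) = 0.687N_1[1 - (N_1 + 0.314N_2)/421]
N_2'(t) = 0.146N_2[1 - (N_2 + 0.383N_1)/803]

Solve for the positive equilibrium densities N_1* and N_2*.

Setting both brackets to zero gives the nullclines N_1 + 0.314N_2 = 421 and 0.383N_1 + N_2 = 803.
Substituting N_2 = 803 - 0.383N_1 into the first: N_1(1 - 0.314·0.383) = 421 - 0.314·803.
So N_1* = 169/0.88 = 192, and then N_2* = 803 - 0.383·192 = 729.

N_1* ≈ 192, N_2* ≈ 729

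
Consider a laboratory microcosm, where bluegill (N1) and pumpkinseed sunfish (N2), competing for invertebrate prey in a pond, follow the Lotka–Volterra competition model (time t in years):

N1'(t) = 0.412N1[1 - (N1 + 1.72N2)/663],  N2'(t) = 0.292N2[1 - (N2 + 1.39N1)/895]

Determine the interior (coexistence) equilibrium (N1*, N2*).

Setting both brackets to zero gives the nullclines N1 + 1.72N2 = 663 and 1.39N1 + N2 = 895.
Substituting N2 = 895 - 1.39N1 into the first: N1(1 - 1.72·1.39) = 663 - 1.72·895.
So N1* = -876/-1.39 = 630, and then N2* = 895 - 1.39·630 = 19.1.

N1* ≈ 630, N2* ≈ 19.1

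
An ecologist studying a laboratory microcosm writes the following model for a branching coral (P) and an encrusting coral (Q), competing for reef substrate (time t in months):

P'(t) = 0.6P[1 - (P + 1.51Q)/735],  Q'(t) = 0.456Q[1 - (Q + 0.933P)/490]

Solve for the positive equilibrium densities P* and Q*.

Setting both brackets to zero gives the nullclines P + 1.51Q = 735 and 0.933P + Q = 490.
Substituting Q = 490 - 0.933P into the first: P(1 - 1.51·0.933) = 735 - 1.51·490.
So P* = -4.9/-0.409 = 12, and then Q* = 490 - 0.933·12 = 479.

P* ≈ 12, Q* ≈ 479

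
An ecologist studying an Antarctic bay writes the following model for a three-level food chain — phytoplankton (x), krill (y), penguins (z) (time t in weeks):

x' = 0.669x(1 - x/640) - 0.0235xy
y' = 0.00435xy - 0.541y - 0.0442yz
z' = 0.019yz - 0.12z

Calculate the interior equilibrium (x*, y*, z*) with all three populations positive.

From dz/dt = 0: 0.019y* = 0.12, so y* = 6.32.
From dx/dt = 0: 0.669(1 - x*/640) = 0.0235·6.32, giving x* = 640·(1 - 0.222) = 498.
From dy/dt = 0: 0.00435·498 - 0.541 = 0.0442z*, so z* = 1.63/0.0442 = 36.8.

x* ≈ 498, y* ≈ 6.32, z* ≈ 36.8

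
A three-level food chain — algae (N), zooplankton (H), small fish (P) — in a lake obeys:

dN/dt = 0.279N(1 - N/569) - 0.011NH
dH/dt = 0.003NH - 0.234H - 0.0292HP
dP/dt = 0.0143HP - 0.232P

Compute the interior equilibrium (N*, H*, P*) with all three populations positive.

N* ≈ 205, H* ≈ 16.2, P* ≈ 13.1

From dP/dt = 0: 0.0143H* = 0.232, so H* = 16.2.
From dN/dt = 0: 0.279(1 - N*/569) = 0.011·16.2, giving N* = 569·(1 - 0.64) = 205.
From dH/dt = 0: 0.003·205 - 0.234 = 0.0292P*, so P* = 0.381/0.0292 = 13.1.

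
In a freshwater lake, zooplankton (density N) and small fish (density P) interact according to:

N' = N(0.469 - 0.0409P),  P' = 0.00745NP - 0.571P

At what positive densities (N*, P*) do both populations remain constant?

N* ≈ 76.6, P* ≈ 11.5

Set dP/dt = 0 with P > 0: 0.00745N - 0.571 = 0, so N* = 0.571/0.00745 = 76.6.
Set dN/dt = 0 with N > 0: 0.469 - 0.0409P = 0, so P* = 0.469/0.0409 = 11.5.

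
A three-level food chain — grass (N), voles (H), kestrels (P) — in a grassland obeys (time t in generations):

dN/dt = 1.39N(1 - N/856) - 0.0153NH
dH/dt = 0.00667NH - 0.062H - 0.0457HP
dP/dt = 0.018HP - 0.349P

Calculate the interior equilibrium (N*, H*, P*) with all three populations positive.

From dP/dt = 0: 0.018H* = 0.349, so H* = 19.4.
From dN/dt = 0: 1.39(1 - N*/856) = 0.0153·19.4, giving N* = 856·(1 - 0.213) = 673.
From dH/dt = 0: 0.00667·673 - 0.062 = 0.0457P*, so P* = 4.43/0.0457 = 96.9.

N* ≈ 673, H* ≈ 19.4, P* ≈ 96.9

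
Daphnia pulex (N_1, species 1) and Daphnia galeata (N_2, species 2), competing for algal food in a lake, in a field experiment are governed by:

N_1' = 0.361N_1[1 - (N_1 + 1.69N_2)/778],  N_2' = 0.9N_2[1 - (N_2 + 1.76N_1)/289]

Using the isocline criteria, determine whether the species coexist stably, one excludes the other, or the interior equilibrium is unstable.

Compare the nullcline intercepts: K1/α12 = 778/1.69 = 460 > K2 = 289; K2/α21 = 289/1.76 = 164 < K1 = 778.
Since the inequalities point opposite ways, species 1 can invade but species 2 cannot.

species 1 excludes species 2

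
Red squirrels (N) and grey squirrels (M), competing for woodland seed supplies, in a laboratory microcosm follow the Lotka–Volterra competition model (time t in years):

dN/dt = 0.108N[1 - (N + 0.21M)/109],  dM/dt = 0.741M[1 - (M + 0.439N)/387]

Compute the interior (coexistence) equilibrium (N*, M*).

N* ≈ 30.5, M* ≈ 374

Setting both brackets to zero gives the nullclines N + 0.21M = 109 and 0.439N + M = 387.
Substituting M = 387 - 0.439N into the first: N(1 - 0.21·0.439) = 109 - 0.21·387.
So N* = 27.7/0.908 = 30.5, and then M* = 387 - 0.439·30.5 = 374.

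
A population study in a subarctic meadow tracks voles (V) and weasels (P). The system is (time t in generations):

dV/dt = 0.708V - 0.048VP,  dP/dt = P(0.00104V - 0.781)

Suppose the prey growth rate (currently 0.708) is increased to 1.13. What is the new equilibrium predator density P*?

At the interior fixed point, setting dV/dt = 0 with V > 0 fixes P* = (prey growth rate)/(VP coefficient) — independent of the other coefficients.
With the change, P* = 1.13/0.048 = 23.5; it rises from 14.7.

P* ≈ 23.5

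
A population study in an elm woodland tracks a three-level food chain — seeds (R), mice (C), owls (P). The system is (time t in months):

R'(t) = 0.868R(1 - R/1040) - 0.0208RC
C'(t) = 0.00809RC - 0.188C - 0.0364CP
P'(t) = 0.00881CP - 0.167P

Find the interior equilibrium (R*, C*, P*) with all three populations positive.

From dP/dt = 0: 0.00881C* = 0.167, so C* = 19.
From dR/dt = 0: 0.868(1 - R*/1040) = 0.0208·19, giving R* = 1040·(1 - 0.454) = 568.
From dC/dt = 0: 0.00809·568 - 0.188 = 0.0364P*, so P* = 4.4/0.0364 = 121.

R* ≈ 568, C* ≈ 19, P* ≈ 121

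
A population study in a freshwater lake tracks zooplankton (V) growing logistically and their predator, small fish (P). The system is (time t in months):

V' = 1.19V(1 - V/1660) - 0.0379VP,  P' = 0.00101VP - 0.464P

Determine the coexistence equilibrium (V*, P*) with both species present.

V* ≈ 459, P* ≈ 22.7

From dP/dt = 0 with P > 0: 0.00101V* = 0.464, so V* = 459.
Substitute into dV/dt = 0: 1.19(1 - 459/1660) = 0.0379P*.
The bracket is 0.723, giving P* = 0.861/0.0379 = 22.7.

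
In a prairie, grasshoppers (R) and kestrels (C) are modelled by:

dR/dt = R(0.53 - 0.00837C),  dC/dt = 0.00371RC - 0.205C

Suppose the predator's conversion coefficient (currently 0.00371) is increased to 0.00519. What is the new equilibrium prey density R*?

R* ≈ 39.5

At the interior fixed point, setting dC/dt = 0 with C > 0 fixes R* = (predator death rate)/(RC coefficient) — independent of the other coefficients.
With the change, R* = 0.205/0.00519 = 39.5; it falls from 55.3.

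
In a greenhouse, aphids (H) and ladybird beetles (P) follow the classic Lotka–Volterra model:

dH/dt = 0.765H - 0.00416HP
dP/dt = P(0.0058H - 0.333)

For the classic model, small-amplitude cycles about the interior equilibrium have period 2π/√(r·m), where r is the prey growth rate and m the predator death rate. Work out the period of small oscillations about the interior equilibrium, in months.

T ≈ 12.4 months

Here r = 0.765 and m = 0.333, so r·m = 0.255.
ω = √0.255 = 0.505 per month, hence T = 2π/ω ≈ 12.4 months.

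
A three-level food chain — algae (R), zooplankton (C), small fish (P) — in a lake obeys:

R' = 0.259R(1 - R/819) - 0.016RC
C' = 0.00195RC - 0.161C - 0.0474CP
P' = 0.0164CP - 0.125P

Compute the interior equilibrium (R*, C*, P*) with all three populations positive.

From dP/dt = 0: 0.0164C* = 0.125, so C* = 7.62.
From dR/dt = 0: 0.259(1 - R*/819) = 0.016·7.62, giving R* = 819·(1 - 0.471) = 433.
From dC/dt = 0: 0.00195·433 - 0.161 = 0.0474P*, so P* = 0.684/0.0474 = 14.4.

R* ≈ 433, C* ≈ 7.62, P* ≈ 14.4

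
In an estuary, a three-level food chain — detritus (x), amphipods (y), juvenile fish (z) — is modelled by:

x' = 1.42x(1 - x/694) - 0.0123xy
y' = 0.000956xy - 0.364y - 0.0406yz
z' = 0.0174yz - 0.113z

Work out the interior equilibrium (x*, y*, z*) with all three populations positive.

x* ≈ 655, y* ≈ 6.49, z* ≈ 6.46

From dz/dt = 0: 0.0174y* = 0.113, so y* = 6.49.
From dx/dt = 0: 1.42(1 - x*/694) = 0.0123·6.49, giving x* = 694·(1 - 0.0563) = 655.
From dy/dt = 0: 0.000956·655 - 0.364 = 0.0406z*, so z* = 0.262/0.0406 = 6.46.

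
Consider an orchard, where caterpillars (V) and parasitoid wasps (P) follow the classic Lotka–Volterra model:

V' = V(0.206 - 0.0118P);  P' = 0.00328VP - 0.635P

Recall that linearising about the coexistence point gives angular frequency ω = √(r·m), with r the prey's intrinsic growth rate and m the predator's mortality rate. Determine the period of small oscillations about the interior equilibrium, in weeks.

T ≈ 17.4 weeks

Here r = 0.206 and m = 0.635, so r·m = 0.131.
ω = √0.131 = 0.362 per week, hence T = 2π/ω ≈ 17.4 weeks.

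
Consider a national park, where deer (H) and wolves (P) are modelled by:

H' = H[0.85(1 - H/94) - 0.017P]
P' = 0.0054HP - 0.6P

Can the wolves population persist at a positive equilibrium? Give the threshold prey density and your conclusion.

Threshold H = 111; K < 111, so no, the predator goes extinct.

The predator equation gives dP/dt > 0 only when H > 0.6/0.0054 = 111.
Without the predator, H → K = 94. Since 94 < 111, the predator cannot invade.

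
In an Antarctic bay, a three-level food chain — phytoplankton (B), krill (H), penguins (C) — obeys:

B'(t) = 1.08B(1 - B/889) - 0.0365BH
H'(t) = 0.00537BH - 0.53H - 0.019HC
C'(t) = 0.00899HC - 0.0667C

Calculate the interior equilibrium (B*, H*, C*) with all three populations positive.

B* ≈ 666, H* ≈ 7.42, C* ≈ 160

From dC/dt = 0: 0.00899H* = 0.0667, so H* = 7.42.
From dB/dt = 0: 1.08(1 - B*/889) = 0.0365·7.42, giving B* = 889·(1 - 0.251) = 666.
From dH/dt = 0: 0.00537·666 - 0.53 = 0.019C*, so C* = 3.05/0.019 = 160.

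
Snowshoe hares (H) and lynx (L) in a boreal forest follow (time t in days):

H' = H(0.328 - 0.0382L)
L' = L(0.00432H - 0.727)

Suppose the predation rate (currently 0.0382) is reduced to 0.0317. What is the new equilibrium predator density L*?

At the interior fixed point, setting dH/dt = 0 with H > 0 fixes L* = (prey growth rate)/(HL coefficient) — independent of the other coefficients.
With the change, L* = 0.328/0.0317 = 10.3; it rises from 8.59.

L* ≈ 10.3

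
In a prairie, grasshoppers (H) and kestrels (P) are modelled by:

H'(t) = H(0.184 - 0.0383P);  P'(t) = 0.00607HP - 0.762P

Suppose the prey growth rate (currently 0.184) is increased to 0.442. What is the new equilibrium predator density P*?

At the interior fixed point, setting dH/dt = 0 with H > 0 fixes P* = (prey growth rate)/(HP coefficient) — independent of the other coefficients.
With the change, P* = 0.442/0.0383 = 11.5; it rises from 4.8.

P* ≈ 11.5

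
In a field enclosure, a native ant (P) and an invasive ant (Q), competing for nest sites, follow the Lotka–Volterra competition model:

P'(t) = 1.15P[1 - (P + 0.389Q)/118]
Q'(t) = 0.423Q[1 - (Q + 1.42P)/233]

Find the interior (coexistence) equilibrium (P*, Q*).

P* ≈ 61.1, Q* ≈ 146

Setting both brackets to zero gives the nullclines P + 0.389Q = 118 and 1.42P + Q = 233.
Substituting Q = 233 - 1.42P into the first: P(1 - 0.389·1.42) = 118 - 0.389·233.
So P* = 27.4/0.448 = 61.1, and then Q* = 233 - 1.42·61.1 = 146.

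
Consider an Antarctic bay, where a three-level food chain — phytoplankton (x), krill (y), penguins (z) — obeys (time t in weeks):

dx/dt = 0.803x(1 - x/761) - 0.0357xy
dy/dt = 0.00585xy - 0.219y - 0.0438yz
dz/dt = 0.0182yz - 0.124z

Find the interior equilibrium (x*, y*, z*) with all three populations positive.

x* ≈ 530, y* ≈ 6.81, z* ≈ 65.9

From dz/dt = 0: 0.0182y* = 0.124, so y* = 6.81.
From dx/dt = 0: 0.803(1 - x*/761) = 0.0357·6.81, giving x* = 761·(1 - 0.303) = 530.
From dy/dt = 0: 0.00585·530 - 0.219 = 0.0438z*, so z* = 2.88/0.0438 = 65.9.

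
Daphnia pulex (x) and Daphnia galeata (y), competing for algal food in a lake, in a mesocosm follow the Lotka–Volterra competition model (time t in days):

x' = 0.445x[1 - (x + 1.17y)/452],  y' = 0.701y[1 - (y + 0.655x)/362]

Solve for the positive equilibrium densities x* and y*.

x* ≈ 122, y* ≈ 282

Setting both brackets to zero gives the nullclines x + 1.17y = 452 and 0.655x + y = 362.
Substituting y = 362 - 0.655x into the first: x(1 - 1.17·0.655) = 452 - 1.17·362.
So x* = 28.5/0.234 = 122, and then y* = 362 - 0.655·122 = 282.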